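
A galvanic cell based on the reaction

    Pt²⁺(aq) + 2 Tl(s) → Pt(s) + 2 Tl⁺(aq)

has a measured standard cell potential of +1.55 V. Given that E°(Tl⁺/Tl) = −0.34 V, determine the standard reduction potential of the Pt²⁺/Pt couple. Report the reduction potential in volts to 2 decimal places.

In the reaction as written the Pt²⁺/Pt couple is reduced (cathode) and Tl⁺/Tl is oxidized (anode), so E°cell = E°(Pt²⁺/Pt) − E°(Tl⁺/Tl).
E°(Pt²⁺/Pt) = E°cell + E°(anode) = +1.55 + (−0.34) = +1.21 V.

+1.21 V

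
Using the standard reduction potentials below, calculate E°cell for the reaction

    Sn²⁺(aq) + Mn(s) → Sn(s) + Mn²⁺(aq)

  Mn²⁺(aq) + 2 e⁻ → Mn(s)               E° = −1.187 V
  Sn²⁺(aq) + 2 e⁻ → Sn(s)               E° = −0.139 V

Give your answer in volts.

+1.048 V

Sn²⁺(aq) gains electrons, so the Sn²⁺/Sn couple is the cathode; the Mn²⁺/Mn couple is the anode.
E°cell = E°(cathode) − E°(anode) = −0.139 − (−1.187) = +1.048 V.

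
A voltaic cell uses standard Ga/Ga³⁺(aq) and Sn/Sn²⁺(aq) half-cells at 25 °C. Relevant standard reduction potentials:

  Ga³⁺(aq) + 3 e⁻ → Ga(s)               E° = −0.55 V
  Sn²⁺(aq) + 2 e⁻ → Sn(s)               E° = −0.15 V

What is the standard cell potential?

Of the two couples in this cell, the one with the more positive reduction potential is reduced at the cathode: here that is Sn²⁺/Sn (−0.15 V); Ga³⁺/Ga (−0.55 V) is the anode.
E°cell = E°(cathode) − E°(anode) = −0.15 − (−0.55) = +0.40 V.

+0.40 V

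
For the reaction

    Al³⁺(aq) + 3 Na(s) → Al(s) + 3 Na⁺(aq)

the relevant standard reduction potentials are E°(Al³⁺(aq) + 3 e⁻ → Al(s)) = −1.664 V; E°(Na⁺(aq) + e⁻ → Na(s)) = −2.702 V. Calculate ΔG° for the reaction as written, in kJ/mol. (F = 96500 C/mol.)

In the reaction as written Al³⁺(aq) is reduced, so the Al³⁺/Al couple is the cathode and Na⁺/Na is the anode.
E°cell = −1.664 − (−2.702) = +1.038 V; balancing electrons gives n = 3.
ΔG° = −nFE°cell = −(3)(96500)(+1.038) J/mol = −301 kJ/mol.

−301 kJ/mol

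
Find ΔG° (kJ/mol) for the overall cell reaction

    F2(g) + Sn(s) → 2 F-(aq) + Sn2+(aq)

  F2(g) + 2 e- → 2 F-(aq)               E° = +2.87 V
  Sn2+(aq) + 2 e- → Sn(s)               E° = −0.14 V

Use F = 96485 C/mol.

−581 kJ/mol

In the reaction as written F2(g) is reduced, so the F₂/F⁻ couple is the cathode and Sn²⁺/Sn is the anode.
E°cell = +2.87 − (−0.14) = +3.01 V; balancing electrons gives n = 2.
ΔG° = −nFE°cell = −(2)(96485)(+3.01) J/mol = −581 kJ/mol.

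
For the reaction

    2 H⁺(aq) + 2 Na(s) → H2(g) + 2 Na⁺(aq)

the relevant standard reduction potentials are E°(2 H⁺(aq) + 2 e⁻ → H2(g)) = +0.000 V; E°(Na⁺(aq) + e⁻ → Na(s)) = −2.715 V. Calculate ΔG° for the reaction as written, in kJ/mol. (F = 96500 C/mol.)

In the reaction as written H⁺(aq) is reduced, so the 2H⁺/H₂ couple is the cathode and Na⁺/Na is the anode.
E°cell = +0.000 − (−2.715) = +2.715 V; balancing electrons gives n = 2.
ΔG° = −nFE°cell = −(2)(96500)(+2.715) J/mol = −524 kJ/mol.

−524 kJ/mol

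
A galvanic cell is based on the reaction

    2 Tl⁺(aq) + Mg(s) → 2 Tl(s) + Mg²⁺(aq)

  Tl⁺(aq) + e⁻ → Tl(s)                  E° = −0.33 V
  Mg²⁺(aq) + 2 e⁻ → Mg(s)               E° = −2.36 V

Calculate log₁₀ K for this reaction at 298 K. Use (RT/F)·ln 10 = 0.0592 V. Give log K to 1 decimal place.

log K = 68.6

The Tl⁺/Tl couple is reduced (cathode); E°cell = −0.33 − (−2.36) = +2.03 V with n = 2.
At equilibrium E = 0, so log K = nE°cell / 0.0592 = (2)(+2.03) / 0.0592 = 68.6.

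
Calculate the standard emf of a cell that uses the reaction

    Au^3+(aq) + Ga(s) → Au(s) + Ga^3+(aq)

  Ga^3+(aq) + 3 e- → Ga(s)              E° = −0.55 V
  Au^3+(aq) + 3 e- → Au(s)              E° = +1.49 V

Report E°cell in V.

+2.04 V

In the reaction as written, Au^3+(aq) is reduced (cathode) and Ga^3+(aq) is produced by oxidation at the anode.
E°cell = E°(cathode) − E°(anode) = +1.49 − (−0.55) = +2.04 V.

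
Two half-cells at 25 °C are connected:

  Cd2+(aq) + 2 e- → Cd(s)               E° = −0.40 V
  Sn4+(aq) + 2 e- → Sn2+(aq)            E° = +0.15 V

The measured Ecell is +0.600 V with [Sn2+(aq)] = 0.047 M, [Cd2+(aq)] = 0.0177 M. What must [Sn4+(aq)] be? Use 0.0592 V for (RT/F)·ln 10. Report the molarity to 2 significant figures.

Sn⁴⁺/Sn²⁺ is the cathode (higher E°); E°cell = +0.15 − (−0.40) = +0.55 V with n = 2.
Since E = E° − (0.0592/n)·log Q, log Q = n(E° − E)/0.0592 = −1.689.
For Sn4+(aq) + Cd(s) → Sn2+(aq) + Cd2+(aq), the reaction quotient is Q = ([Sn2+(aq)]·[Cd2+(aq)]) / [Sn4+(aq)].
Solving for the unknown gives log [Sn4+(aq)] = −1.391, so [Sn4+(aq)] ≈ 0.041 M.

0.041 M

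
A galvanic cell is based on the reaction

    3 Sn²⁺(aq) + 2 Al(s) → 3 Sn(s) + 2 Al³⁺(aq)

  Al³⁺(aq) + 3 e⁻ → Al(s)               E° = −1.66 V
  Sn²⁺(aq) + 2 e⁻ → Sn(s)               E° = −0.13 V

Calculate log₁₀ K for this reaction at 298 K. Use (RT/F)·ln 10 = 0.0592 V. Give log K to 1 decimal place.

log K = 155.1

The Sn²⁺/Sn couple is reduced (cathode); E°cell = −0.13 − (−1.66) = +1.53 V with n = 6.
At equilibrium E = 0, so log K = nE°cell / 0.0592 = (6)(+1.53) / 0.0592 = 155.1.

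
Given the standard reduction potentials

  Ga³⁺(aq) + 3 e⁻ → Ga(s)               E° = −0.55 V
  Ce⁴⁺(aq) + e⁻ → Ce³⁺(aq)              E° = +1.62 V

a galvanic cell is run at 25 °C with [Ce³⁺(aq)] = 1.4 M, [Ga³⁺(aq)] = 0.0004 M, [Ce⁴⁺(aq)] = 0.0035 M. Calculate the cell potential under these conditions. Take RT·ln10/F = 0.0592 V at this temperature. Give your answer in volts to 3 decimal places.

+2.083 V

The Ce⁴⁺/Ce³⁺ couple has the more positive E°, so it is the cathode; Ga³⁺/Ga is the anode.
E°cell = E°cat − E°an = +1.62 − (−0.55) = +2.17 V; n = 3.
For the overall reaction 3 Ce⁴⁺(aq) + Ga(s) → 3 Ce³⁺(aq) + Ga³⁺(aq), Q = ([Ce³⁺(aq)]^3·[Ga³⁺(aq)]) / [Ce⁴⁺(aq)]^3 = 2.56×10^4, giving log Q = 4.408.
By the Nernst equation, E = +2.17 − (0.0592/3)·(4.408) = +2.083 V.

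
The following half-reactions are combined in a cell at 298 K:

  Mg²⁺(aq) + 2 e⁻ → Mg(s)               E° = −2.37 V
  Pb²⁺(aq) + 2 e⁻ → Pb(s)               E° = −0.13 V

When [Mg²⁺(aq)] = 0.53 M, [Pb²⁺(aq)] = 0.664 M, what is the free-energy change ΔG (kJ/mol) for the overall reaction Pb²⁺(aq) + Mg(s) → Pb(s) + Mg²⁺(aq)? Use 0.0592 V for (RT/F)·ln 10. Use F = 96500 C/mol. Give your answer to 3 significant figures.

−433 kJ/mol

E°cell = −0.13 − (−2.37) = +2.24 V; the balanced reaction transfers n = 2 electrons.
The reaction quotient is [Mg²⁺(aq)] / [Pb²⁺(aq)] = 0.798; by Nernst, E = +2.24 − (0.0592/2)(−0.098) = +2.2429 V.
Then ΔG = −nFE = −2 × 96500 × +2.2429 J/mol = −433 kJ/mol.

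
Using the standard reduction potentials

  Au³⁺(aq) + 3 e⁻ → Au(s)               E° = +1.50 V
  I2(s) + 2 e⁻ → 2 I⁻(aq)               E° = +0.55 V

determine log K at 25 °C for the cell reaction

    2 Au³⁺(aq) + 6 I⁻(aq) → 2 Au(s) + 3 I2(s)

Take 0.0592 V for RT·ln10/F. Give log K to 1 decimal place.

The Au³⁺/Au couple is reduced (cathode); E°cell = +1.50 − (+0.55) = +0.95 V with n = 6.
At equilibrium E = 0, so log K = nE°cell / 0.0592 = (6)(+0.95) / 0.0592 = 96.3.

log K = 96.3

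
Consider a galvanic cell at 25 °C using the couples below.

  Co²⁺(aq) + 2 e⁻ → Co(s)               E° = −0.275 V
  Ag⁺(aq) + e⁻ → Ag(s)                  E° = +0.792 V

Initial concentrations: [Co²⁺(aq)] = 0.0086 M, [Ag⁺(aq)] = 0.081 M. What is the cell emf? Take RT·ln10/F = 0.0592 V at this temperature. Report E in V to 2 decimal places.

+1.06 V

Since E°(Ag⁺/Ag) > E°(Co²⁺/Co), Ag⁺/Ag serves as the cathode.
E°cell = +0.792 − (−0.275) = +1.067 V, with n = 2 electrons transferred.
For the overall reaction 2 Ag⁺(aq) + Co(s) → 2 Ag(s) + Co²⁺(aq), Q = [Co²⁺(aq)] / [Ag⁺(aq)]^2 = 1.31, giving log Q = 0.118.
Applying E = E° − (RT ln10/nF)·log Q gives +1.067 − (0.0592/2)(0.118) = +1.06 V.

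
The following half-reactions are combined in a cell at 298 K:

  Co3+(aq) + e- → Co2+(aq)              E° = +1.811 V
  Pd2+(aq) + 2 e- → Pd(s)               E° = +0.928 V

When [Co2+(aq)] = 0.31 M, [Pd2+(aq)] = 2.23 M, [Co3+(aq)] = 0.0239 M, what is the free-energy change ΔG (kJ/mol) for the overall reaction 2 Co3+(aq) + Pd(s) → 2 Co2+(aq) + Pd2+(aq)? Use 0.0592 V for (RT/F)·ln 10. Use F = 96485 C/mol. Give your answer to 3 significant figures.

−156 kJ/mol

The standard cell potential is +1.811 − (+0.928) = +0.883 V, with n = 2 electrons in the balanced equation.
The reaction quotient is ([Co2+(aq)]^2·[Pd2+(aq)]) / [Co3+(aq)]^2 = 375; by Nernst, E = +0.883 − (0.0592/2)(2.574) = +0.8068 V.
ΔG = −nFE = −(2)(96485)(+0.8068) J/mol = −156 kJ/mol.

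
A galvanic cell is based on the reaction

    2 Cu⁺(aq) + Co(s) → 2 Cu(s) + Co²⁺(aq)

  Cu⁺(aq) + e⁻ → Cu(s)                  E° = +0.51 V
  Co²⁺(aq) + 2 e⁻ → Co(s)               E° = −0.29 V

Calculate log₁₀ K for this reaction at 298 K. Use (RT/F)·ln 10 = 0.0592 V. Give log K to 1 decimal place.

log K = 27.0

The Cu⁺/Cu couple is reduced (cathode); E°cell = +0.51 − (−0.29) = +0.80 V with n = 2.
At equilibrium E = 0, so log K = nE°cell / 0.0592 = (2)(+0.80) / 0.0592 = 27.0.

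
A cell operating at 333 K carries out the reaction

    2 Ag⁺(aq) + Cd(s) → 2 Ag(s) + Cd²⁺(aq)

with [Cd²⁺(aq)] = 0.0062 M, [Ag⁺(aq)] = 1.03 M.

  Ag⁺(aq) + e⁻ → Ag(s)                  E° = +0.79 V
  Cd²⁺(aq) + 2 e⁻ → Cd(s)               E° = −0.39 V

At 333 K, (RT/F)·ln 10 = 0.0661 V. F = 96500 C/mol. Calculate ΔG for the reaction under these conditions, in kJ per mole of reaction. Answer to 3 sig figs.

The standard cell potential is +0.79 − (−0.39) = +1.18 V, with n = 2 electrons in the balanced equation.
Here Q = [Cd²⁺(aq)] / [Ag⁺(aq)]^2 = 0.00584 (log Q = −2.233), giving E = +1.18 − (0.0661/2)·(−2.233) = +1.2538 V.
ΔG = −nFE = −(2)(96500)(+1.2538) J/mol = −242 kJ/mol.

−242 kJ/mol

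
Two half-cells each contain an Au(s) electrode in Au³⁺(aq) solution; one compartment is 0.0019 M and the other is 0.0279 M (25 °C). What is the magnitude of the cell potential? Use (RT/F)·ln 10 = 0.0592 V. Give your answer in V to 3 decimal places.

For a concentration cell E°cell = 0, since both electrodes use the same couple.
The compartment with the higher Au³⁺(aq) concentration (0.0279 M) acts as the cathode; ions are reduced there and produced at the dilute (0.0019 M) anode.
With n = 3, Ecell = −(0.0592/3)·log([dilute]/[conc]) = −(0.0592/3)·log(0.0019/0.0279) = +0.023 V.

0.023 V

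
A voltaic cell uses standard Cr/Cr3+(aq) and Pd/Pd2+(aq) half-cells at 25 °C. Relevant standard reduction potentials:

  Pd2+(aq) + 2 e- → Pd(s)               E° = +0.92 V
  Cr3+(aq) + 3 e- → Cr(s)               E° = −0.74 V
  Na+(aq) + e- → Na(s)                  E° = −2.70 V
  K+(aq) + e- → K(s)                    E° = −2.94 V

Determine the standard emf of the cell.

The Pd²⁺/Pd couple has the higher E°, so Pd ion is reduced (cathode) and Cr is oxidized (anode).
E°cell = E°(cathode) − E°(anode) = +0.92 − (−0.74) = +1.66 V.

+1.66 V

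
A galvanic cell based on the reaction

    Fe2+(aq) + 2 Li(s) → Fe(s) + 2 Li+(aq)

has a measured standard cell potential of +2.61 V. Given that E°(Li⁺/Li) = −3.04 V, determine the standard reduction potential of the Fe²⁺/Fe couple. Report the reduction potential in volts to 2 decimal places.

In the reaction as written the Fe²⁺/Fe couple is reduced (cathode) and Li⁺/Li is oxidized (anode), so E°cell = E°(Fe²⁺/Fe) − E°(Li⁺/Li).
E°(Fe²⁺/Fe) = E°cell + E°(anode) = +2.61 + (−3.04) = −0.43 V.

−0.43 V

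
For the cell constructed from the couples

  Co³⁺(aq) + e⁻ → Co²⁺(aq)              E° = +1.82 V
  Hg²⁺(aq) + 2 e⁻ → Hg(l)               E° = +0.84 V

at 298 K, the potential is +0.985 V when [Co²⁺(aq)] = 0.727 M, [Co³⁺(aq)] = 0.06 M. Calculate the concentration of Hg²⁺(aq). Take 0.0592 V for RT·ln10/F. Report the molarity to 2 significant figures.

0.0046 M

With Co³⁺/Co²⁺ at the cathode and Hg²⁺/Hg at the anode, E°cell = +1.82 − (+0.84) = +0.98 V (n = 2).
Since E = E° − (0.0592/n)·log Q, log Q = n(E° − E)/0.0592 = −0.169.
For 2 Co³⁺(aq) + Hg(l) → 2 Co²⁺(aq) + Hg²⁺(aq), the reaction quotient is Q = ([Co²⁺(aq)]^2·[Hg²⁺(aq)]) / [Co³⁺(aq)]^2.
Substituting the known concentrations and solving, log [Hg²⁺(aq)] = −2.336 and [Hg²⁺(aq)] = 0.0046 M.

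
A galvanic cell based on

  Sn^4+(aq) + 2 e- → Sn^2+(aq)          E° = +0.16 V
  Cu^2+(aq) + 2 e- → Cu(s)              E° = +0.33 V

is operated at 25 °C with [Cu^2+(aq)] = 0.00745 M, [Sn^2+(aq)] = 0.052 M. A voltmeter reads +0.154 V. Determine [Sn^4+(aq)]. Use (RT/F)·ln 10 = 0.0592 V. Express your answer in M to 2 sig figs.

The Cu²⁺/Cu couple has the larger reduction potential, so it is the cathode: E°cell = +0.33 − (+0.16) = +0.17 V and n = 2.
From the Nernst equation, log Q = n(E° − E)/0.0592 = 2·(+0.17 − (+0.154))/0.0592 = 0.541.
For Cu^2+(aq) + Sn^2+(aq) → Cu(s) + Sn^4+(aq), the reaction quotient is Q = [Sn^4+(aq)] / ([Cu^2+(aq)]·[Sn^2+(aq)]).
Isolating [Sn^4+(aq)] in Q = 10^{0.541} yields log [Sn^4+(aq)] = −2.871, i.e. 0.0013 M.

0.0013 M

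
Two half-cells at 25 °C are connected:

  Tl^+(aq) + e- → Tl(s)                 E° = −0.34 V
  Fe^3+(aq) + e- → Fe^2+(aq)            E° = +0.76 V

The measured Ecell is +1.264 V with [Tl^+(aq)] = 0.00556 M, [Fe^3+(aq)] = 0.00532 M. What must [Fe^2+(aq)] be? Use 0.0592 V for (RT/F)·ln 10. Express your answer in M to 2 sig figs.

0.0016 M

Fe³⁺/Fe²⁺ is the cathode (higher E°); E°cell = +0.76 − (−0.34) = +1.10 V with n = 1.
Rearranging E = E° − (0.0592/n)·log Q gives log Q = 1(+1.10 − (+1.264))/0.0592 = −2.770.
For Fe^3+(aq) + Tl(s) → Fe^2+(aq) + Tl^+(aq), the reaction quotient is Q = ([Fe^2+(aq)]·[Tl^+(aq)]) / [Fe^3+(aq)].
Solving for the unknown gives log [Fe^2+(aq)] = −2.789, so [Fe^2+(aq)] ≈ 0.0016 M.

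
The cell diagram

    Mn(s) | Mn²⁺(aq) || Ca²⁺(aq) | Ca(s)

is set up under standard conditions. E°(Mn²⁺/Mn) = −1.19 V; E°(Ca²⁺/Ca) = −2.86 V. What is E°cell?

−1.67 V

By convention the left-hand electrode in cell notation is the anode (oxidation) and the right-hand electrode is the cathode (reduction).
E°cell = E°(right) − E°(left) = −2.86 − (−1.19) = −1.67 V.
The negative sign shows that, as written, the cell would require an external voltage to drive the reaction.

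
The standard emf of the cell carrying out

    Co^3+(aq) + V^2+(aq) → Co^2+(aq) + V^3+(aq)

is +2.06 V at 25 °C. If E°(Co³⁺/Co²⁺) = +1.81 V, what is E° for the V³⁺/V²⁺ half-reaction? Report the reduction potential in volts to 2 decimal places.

−0.25 V

In the reaction as written the Co³⁺/Co²⁺ couple is reduced (cathode) and V³⁺/V²⁺ is oxidized (anode), so E°cell = E°(Co³⁺/Co²⁺) − E°(V³⁺/V²⁺).
E°(V³⁺/V²⁺) = E°(cathode) − E°cell = +1.81 − (+2.06) = −0.25 V.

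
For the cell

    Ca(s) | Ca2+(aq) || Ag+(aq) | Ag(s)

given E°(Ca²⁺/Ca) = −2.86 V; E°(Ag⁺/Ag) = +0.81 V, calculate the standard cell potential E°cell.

By convention the left-hand electrode in cell notation is the anode (oxidation) and the right-hand electrode is the cathode (reduction).
E°cell = E°(right) − E°(left) = +0.81 − (−2.86) = +3.67 V.

+3.67 V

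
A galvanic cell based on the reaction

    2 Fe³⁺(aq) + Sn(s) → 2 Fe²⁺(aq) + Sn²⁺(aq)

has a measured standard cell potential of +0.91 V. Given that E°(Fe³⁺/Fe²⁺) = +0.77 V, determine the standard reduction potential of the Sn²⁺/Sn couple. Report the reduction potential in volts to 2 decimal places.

In the reaction as written the Fe³⁺/Fe²⁺ couple is reduced (cathode) and Sn²⁺/Sn is oxidized (anode), so E°cell = E°(Fe³⁺/Fe²⁺) − E°(Sn²⁺/Sn).
E°(Sn²⁺/Sn) = E°(cathode) − E°cell = +0.77 − (+0.91) = −0.14 V.

−0.14 V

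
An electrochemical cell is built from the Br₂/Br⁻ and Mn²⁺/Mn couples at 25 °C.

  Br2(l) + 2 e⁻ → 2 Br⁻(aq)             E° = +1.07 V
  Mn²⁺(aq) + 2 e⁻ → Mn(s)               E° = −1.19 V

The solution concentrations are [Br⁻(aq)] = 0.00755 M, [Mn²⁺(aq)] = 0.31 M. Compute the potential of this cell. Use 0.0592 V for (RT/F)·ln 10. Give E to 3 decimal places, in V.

Br₂/Br⁻ is reduced (cathode, E° = +1.07 V) and Mn²⁺/Mn is oxidized (anode).
The standard potential is +1.07 − (−1.19) = +2.26 V and the balanced reaction transfers n = 2 electrons.
The balanced reaction is Br2(l) + Mn(s) → 2 Br⁻(aq) + Mn²⁺(aq), so Q = [Br⁻(aq)]^2·[Mn²⁺(aq)] = 1.77×10^−5 and log Q = −4.753.
Applying E = E° − (RT ln10/nF)·log Q gives +2.26 − (0.0592/2)(−4.753) = +2.401 V.

+2.401 V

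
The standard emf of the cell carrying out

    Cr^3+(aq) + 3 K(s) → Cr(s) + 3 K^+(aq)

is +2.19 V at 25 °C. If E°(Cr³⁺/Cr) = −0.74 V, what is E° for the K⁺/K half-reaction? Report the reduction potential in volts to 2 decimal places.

−2.93 V

In the reaction as written the Cr³⁺/Cr couple is reduced (cathode) and K⁺/K is oxidized (anode), so E°cell = E°(Cr³⁺/Cr) − E°(K⁺/K).
E°(K⁺/K) = E°(cathode) − E°cell = −0.74 − (+2.19) = −2.93 V.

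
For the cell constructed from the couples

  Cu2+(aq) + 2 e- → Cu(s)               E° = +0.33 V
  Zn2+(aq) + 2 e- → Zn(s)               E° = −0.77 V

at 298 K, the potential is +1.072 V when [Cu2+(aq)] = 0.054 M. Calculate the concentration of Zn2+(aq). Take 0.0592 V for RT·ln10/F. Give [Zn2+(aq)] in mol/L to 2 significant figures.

Cu²⁺/Cu is the cathode (higher E°); E°cell = +0.33 − (−0.77) = +1.10 V with n = 2.
Rearranging E = E° − (0.0592/n)·log Q gives log Q = 2(+1.10 − (+1.072))/0.0592 = 0.946.
For Cu2+(aq) + Zn(s) → Cu(s) + Zn2+(aq), the reaction quotient is Q = [Zn2+(aq)] / [Cu2+(aq)].
Substituting the known concentrations and solving, log [Zn2+(aq)] = −0.322 and [Zn2+(aq)] = 0.48 M.

0.48 M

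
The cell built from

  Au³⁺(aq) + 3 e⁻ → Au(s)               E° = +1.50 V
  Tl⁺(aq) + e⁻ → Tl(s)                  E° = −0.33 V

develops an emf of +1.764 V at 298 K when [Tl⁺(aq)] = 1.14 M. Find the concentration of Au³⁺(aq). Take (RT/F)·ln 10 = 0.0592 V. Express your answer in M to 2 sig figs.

The Au³⁺/Au couple has the larger reduction potential, so it is the cathode: E°cell = +1.50 − (−0.33) = +1.83 V and n = 3.
From the Nernst equation, log Q = n(E° − E)/0.0592 = 3·(+1.83 − (+1.764))/0.0592 = 3.345.
The balanced reaction is Au³⁺(aq) + 3 Tl(s) → Au(s) + 3 Tl⁺(aq), so Q = [Tl⁺(aq)]^3 / [Au³⁺(aq)].
Solving for the unknown gives log [Au³⁺(aq)] = −3.174, so [Au³⁺(aq)] ≈ 0.00067 M.

0.00067 M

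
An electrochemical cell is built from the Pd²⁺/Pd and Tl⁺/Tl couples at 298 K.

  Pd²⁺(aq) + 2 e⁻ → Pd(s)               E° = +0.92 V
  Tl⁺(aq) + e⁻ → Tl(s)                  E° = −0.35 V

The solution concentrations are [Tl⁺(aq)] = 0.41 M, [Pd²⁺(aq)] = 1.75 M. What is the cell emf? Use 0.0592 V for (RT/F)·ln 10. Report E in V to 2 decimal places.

+1.30 V

Pd²⁺/Pd is reduced (cathode, E° = +0.92 V) and Tl⁺/Tl is oxidized (anode).
The standard potential is +0.92 − (−0.35) = +1.27 V and the balanced reaction transfers n = 2 electrons.
The balanced reaction is Pd²⁺(aq) + 2 Tl(s) → Pd(s) + 2 Tl⁺(aq), so Q = [Tl⁺(aq)]^2 / [Pd²⁺(aq)] = 0.0961 and log Q = −1.017.
E = E° − (0.0592/n)·log Q = +1.27 − (0.0592/2)(−1.017) = +1.30 V.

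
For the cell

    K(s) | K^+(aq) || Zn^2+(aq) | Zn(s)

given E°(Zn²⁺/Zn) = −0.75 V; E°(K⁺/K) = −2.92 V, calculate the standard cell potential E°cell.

By convention the left-hand electrode in cell notation is the anode (oxidation) and the right-hand electrode is the cathode (reduction).
E°cell = E°(right) − E°(left) = −0.75 − (−2.92) = +2.17 V.

+2.17 V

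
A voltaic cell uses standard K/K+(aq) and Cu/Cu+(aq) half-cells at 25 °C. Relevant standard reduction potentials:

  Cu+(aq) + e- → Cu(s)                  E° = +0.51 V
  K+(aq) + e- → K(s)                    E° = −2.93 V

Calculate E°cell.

The Cu⁺/Cu couple has the higher E°, so Cu ion is reduced (cathode) and K is oxidized (anode).
E°cell = E°(cathode) − E°(anode) = +0.51 − (−2.93) = +3.44 V.

+3.44 V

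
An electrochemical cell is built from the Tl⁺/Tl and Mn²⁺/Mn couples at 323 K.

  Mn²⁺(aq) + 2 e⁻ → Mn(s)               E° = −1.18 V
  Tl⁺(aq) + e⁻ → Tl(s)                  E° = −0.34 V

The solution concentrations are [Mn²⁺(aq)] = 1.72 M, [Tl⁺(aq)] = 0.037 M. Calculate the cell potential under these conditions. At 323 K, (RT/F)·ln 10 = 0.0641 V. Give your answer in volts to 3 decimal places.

+0.741 V

The Tl⁺/Tl couple has the more positive E°, so it is the cathode; Mn²⁺/Mn is the anode.
E°cell = E°cat − E°an = −0.34 − (−1.18) = +0.84 V; n = 2.
The balanced reaction is 2 Tl⁺(aq) + Mn(s) → 2 Tl(s) + Mn²⁺(aq), so Q = [Mn²⁺(aq)] / [Tl⁺(aq)]^2 = 1.26×10^3 and log Q = 3.099.
Applying E = E° − (RT ln10/nF)·log Q gives +0.84 − (0.0641/2)(3.099) = +0.741 V.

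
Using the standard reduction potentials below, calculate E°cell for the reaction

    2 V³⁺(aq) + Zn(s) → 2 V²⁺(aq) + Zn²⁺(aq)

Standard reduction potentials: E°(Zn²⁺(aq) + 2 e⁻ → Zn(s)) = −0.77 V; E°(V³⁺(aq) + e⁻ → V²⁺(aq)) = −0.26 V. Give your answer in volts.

+0.51 V

In the reaction as written, V³⁺(aq) is reduced (cathode) and Zn²⁺(aq) is produced by oxidation at the anode.
E°cell = E°(cathode) − E°(anode) = −0.26 − (−0.77) = +0.51 V.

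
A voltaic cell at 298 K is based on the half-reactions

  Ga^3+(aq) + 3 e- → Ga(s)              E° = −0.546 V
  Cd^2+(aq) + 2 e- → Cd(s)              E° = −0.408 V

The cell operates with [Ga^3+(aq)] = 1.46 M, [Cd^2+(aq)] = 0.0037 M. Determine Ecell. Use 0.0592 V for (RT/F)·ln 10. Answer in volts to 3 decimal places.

The Cd²⁺/Cd couple has the more positive E°, so it is the cathode; Ga³⁺/Ga is the anode.
The standard potential is −0.408 − (−0.546) = +0.138 V and the balanced reaction transfers n = 6 electrons.
For the overall reaction 3 Cd^2+(aq) + 2 Ga(s) → 3 Cd(s) + 2 Ga^3+(aq), Q = [Ga^3+(aq)]^2 / [Cd^2+(aq)]^3 = 4.21×10^7, giving log Q = 7.624.
Applying E = E° − (RT ln10/nF)·log Q gives +0.138 − (0.0592/6)(7.624) = +0.063 V.

+0.063 V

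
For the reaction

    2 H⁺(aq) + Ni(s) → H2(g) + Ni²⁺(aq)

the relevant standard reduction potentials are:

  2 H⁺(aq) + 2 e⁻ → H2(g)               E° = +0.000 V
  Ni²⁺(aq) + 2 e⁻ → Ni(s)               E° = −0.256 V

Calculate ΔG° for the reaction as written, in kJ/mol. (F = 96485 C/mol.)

−49.4 kJ/mol

In the reaction as written H⁺(aq) is reduced, so the 2H⁺/H₂ couple is the cathode and Ni²⁺/Ni is the anode.
E°cell = +0.000 − (−0.256) = +0.256 V; balancing electrons gives n = 2.
ΔG° = −nFE°cell = −(2)(96485)(+0.256) J/mol = −49.4 kJ/mol.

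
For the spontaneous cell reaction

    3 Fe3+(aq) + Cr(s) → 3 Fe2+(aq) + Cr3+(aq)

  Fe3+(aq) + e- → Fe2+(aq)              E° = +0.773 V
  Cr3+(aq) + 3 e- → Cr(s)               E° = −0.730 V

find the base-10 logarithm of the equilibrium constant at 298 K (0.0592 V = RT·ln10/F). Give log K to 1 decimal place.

The Fe³⁺/Fe²⁺ couple is reduced (cathode); E°cell = +0.773 − (−0.730) = +1.503 V with n = 3.
At equilibrium E = 0, so log K = nE°cell / 0.0592 = (3)(+1.503) / 0.0592 = 76.2.

log K = 76.2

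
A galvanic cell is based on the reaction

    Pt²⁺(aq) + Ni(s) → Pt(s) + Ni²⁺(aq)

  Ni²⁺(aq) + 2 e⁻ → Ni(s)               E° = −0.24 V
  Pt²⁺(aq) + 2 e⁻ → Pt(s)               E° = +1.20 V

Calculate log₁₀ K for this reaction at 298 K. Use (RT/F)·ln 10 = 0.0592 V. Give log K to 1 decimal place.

The Pt²⁺/Pt couple is reduced (cathode); E°cell = +1.20 − (−0.24) = +1.44 V with n = 2.
At equilibrium E = 0, so log K = nE°cell / 0.0592 = (2)(+1.44) / 0.0592 = 48.6.

log K = 48.6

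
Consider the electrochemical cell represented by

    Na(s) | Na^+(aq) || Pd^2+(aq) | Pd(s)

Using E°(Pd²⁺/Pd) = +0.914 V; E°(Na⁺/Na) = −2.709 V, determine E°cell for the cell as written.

+3.623 V

By convention the left-hand electrode in cell notation is the anode (oxidation) and the right-hand electrode is the cathode (reduction).
E°cell = E°(right) − E°(left) = +0.914 − (−2.709) = +3.623 V.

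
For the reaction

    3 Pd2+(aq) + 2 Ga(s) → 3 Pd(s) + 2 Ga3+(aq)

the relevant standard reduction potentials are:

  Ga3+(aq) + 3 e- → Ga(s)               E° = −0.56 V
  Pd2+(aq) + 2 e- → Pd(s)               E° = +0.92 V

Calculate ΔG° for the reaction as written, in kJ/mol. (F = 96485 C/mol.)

In the reaction as written Pd2+(aq) is reduced, so the Pd²⁺/Pd couple is the cathode and Ga³⁺/Ga is the anode.
E°cell = +0.92 − (−0.56) = +1.48 V; balancing electrons gives n = 6.
ΔG° = −nFE°cell = −(6)(96485)(+1.48) J/mol = −857 kJ/mol.

−857 kJ/mol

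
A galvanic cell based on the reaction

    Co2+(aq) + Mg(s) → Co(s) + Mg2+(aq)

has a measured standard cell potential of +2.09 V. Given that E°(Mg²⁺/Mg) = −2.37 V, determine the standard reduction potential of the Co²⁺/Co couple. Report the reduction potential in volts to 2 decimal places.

−0.28 V

In the reaction as written the Co²⁺/Co couple is reduced (cathode) and Mg²⁺/Mg is oxidized (anode), so E°cell = E°(Co²⁺/Co) − E°(Mg²⁺/Mg).
E°(Co²⁺/Co) = E°cell + E°(anode) = +2.09 + (−2.37) = −0.28 V.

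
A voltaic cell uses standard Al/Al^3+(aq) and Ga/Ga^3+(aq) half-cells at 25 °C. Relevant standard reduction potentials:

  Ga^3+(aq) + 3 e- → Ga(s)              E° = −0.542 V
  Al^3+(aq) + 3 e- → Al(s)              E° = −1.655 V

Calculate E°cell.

The Ga³⁺/Ga couple has the higher E°, so Ga ion is reduced (cathode) and Al is oxidized (anode).
E°cell = E°(cathode) − E°(anode) = −0.542 − (−1.655) = +1.113 V.

+1.113 V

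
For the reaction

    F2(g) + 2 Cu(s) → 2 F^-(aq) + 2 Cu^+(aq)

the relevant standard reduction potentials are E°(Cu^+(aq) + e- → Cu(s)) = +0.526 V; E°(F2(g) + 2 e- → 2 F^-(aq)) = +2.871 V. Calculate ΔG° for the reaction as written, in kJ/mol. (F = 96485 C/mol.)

−453 kJ/mol

In the reaction as written F2(g) is reduced, so the F₂/F⁻ couple is the cathode and Cu⁺/Cu is the anode.
E°cell = +2.871 − (+0.526) = +2.345 V; balancing electrons gives n = 2.
ΔG° = −nFE°cell = −(2)(96485)(+2.345) J/mol = −453 kJ/mol.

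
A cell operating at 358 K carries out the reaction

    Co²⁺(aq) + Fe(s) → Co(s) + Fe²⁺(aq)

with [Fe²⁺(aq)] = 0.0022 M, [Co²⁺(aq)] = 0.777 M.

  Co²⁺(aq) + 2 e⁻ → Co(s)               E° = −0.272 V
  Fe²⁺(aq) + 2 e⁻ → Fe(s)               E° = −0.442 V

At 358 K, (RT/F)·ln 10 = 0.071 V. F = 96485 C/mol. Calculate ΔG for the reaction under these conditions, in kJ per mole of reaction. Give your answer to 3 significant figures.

E°cell = −0.272 − (−0.442) = +0.170 V; the balanced reaction transfers n = 2 electrons.
Q = [Fe²⁺(aq)] / [Co²⁺(aq)] = 0.00283, so log Q = −2.548 and E = +0.170 − (0.071/2)(−2.548) = +0.2605 V.
ΔG = −nFE = −(2)(96485)(+0.2605) J/mol = −50.3 kJ/mol.

−50.3 kJ/mol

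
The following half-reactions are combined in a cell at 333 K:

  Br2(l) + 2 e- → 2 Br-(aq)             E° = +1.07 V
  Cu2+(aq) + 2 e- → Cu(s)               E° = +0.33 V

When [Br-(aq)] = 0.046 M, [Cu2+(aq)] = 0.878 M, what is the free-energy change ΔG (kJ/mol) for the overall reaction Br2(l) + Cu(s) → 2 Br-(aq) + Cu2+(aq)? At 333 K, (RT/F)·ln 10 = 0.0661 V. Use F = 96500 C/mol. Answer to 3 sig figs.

E°cell = +1.07 − (+0.33) = +0.74 V; the balanced reaction transfers n = 2 electrons.
The reaction quotient is [Br-(aq)]^2·[Cu2+(aq)] = 0.00186; by Nernst, E = +0.74 − (0.0661/2)(−2.731) = +0.8303 V.
Then ΔG = −nFE = −2 × 96500 × +0.8303 J/mol = −160 kJ/mol.

−160 kJ/mol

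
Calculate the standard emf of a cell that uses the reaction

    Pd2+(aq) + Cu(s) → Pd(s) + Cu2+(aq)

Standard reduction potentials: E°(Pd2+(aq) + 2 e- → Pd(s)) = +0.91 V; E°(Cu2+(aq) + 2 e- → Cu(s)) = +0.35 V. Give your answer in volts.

+0.56 V

Pd2+(aq) gains electrons, so the Pd²⁺/Pd couple is the cathode; the Cu²⁺/Cu couple is the anode.
E°cell = E°(cathode) − E°(anode) = +0.91 − (+0.35) = +0.56 V.
The positive value indicates the reaction is spontaneous as written.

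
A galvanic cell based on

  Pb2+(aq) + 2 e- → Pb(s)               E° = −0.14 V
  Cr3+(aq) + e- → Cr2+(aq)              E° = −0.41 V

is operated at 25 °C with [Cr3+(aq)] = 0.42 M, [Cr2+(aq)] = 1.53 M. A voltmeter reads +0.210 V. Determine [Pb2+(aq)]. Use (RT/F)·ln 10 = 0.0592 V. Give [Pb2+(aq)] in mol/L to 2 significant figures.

0.00071 M

The Pb²⁺/Pb couple has the larger reduction potential, so it is the cathode: E°cell = −0.14 − (−0.41) = +0.27 V and n = 2.
Rearranging E = E° − (0.0592/n)·log Q gives log Q = 2(+0.27 − (+0.210))/0.0592 = 2.027.
The balanced reaction is Pb2+(aq) + 2 Cr2+(aq) → Pb(s) + 2 Cr3+(aq), so Q = [Cr3+(aq)]^2 / ([Pb2+(aq)]·[Cr2+(aq)]^2).
Solving for the unknown gives log [Pb2+(aq)] = −3.150, so [Pb2+(aq)] ≈ 0.00071 M.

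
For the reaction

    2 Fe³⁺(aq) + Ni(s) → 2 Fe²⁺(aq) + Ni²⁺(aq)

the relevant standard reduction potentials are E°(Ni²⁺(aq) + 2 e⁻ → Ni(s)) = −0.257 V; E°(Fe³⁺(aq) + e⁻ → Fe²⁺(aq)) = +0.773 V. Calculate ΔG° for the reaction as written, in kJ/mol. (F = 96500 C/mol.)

−199 kJ/mol

In the reaction as written Fe³⁺(aq) is reduced, so the Fe³⁺/Fe²⁺ couple is the cathode and Ni²⁺/Ni is the anode.
E°cell = +0.773 − (−0.257) = +1.030 V; balancing electrons gives n = 2.
ΔG° = −nFE°cell = −(2)(96500)(+1.030) J/mol = −199 kJ/mol.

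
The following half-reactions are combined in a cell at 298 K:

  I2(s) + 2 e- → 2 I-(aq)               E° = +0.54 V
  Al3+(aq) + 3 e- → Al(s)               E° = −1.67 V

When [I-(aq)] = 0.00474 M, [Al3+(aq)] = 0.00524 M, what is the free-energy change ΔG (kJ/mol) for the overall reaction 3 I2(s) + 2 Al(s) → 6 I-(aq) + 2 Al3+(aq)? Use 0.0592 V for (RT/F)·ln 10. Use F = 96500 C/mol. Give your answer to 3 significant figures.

E°cell = +0.54 − (−1.67) = +2.21 V; the balanced reaction transfers n = 6 electrons.
The reaction quotient is [I-(aq)]^6·[Al3+(aq)]^2 = 3.11×10^−19; by Nernst, E = +2.21 − (0.0592/6)(−18.507) = +2.3926 V.
Finally ΔG = −nFE = −(6)(96500 C/mol)(+2.3926 V) = −1390 kJ/mol.

−1390 kJ/mol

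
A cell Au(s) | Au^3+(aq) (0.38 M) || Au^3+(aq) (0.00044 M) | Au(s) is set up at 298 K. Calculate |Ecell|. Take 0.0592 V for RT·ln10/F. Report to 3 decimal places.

0.058 V

For a concentration cell E°cell = 0, since both electrodes use the same couple.
The compartment with the higher Au^3+(aq) concentration (0.38 M) acts as the cathode; ions are reduced there and produced at the dilute (0.00044 M) anode.
With n = 3, Ecell = −(0.0592/3)·log([dilute]/[conc]) = −(0.0592/3)·log(0.00044/0.38) = +0.058 V.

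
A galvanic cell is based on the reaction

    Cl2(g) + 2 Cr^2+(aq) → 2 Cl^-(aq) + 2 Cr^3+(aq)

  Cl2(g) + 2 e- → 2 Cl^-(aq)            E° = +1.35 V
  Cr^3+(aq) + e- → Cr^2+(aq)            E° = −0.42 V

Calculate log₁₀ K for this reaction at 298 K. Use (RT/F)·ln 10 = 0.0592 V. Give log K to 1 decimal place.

The Cl₂/Cl⁻ couple is reduced (cathode); E°cell = +1.35 − (−0.42) = +1.77 V with n = 2.
At equilibrium E = 0, so log K = nE°cell / 0.0592 = (2)(+1.77) / 0.0592 = 59.8.

log K = 59.8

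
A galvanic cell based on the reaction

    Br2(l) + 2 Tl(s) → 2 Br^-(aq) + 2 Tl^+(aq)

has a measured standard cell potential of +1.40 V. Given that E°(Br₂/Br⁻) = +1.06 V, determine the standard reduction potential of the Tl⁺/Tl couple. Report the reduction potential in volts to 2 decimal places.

−0.34 V

In the reaction as written the Br₂/Br⁻ couple is reduced (cathode) and Tl⁺/Tl is oxidized (anode), so E°cell = E°(Br₂/Br⁻) − E°(Tl⁺/Tl).
E°(Tl⁺/Tl) = E°(cathode) − E°cell = +1.06 − (+1.40) = −0.34 V.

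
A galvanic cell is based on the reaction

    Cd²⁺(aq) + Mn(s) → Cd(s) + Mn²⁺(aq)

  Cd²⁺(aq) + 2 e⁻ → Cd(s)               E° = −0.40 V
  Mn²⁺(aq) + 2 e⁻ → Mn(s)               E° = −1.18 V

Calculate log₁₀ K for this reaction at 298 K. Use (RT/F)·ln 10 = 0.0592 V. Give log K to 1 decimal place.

log K = 26.4

The Cd²⁺/Cd couple is reduced (cathode); E°cell = −0.40 − (−1.18) = +0.78 V with n = 2.
At equilibrium E = 0, so log K = nE°cell / 0.0592 = (2)(+0.78) / 0.0592 = 26.4.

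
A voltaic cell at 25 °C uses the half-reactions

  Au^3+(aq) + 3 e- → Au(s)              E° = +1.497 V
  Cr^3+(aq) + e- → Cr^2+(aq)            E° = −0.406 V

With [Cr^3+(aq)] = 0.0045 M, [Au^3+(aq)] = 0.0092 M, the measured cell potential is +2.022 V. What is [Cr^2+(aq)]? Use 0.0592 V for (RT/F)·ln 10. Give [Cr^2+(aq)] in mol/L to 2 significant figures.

Au³⁺/Au is the cathode (higher E°); E°cell = +1.497 − (−0.406) = +1.903 V with n = 3.
Since E = E° − (0.0592/n)·log Q, log Q = n(E° − E)/0.0592 = −6.030.
Balancing electrons gives Au^3+(aq) + 3 Cr^2+(aq) → Au(s) + 3 Cr^3+(aq); thus Q = [Cr^3+(aq)]^3 / ([Au^3+(aq)]·[Cr^2+(aq)]^3).
Solving for the unknown gives log [Cr^2+(aq)] = 0.342, so [Cr^2+(aq)] ≈ 2.2 M.

2.2 M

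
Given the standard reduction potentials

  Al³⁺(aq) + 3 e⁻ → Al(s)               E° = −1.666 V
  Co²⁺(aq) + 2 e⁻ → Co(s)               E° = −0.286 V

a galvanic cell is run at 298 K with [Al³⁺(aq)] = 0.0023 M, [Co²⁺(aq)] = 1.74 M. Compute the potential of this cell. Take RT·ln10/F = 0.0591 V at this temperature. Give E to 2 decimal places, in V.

Co²⁺/Co is reduced (cathode, E° = −0.286 V) and Al³⁺/Al is oxidized (anode).
The standard potential is −0.286 − (−1.666) = +1.380 V and the balanced reaction transfers n = 6 electrons.
The balanced reaction is 3 Co²⁺(aq) + 2 Al(s) → 3 Co(s) + 2 Al³⁺(aq), so Q = [Al³⁺(aq)]^2 / [Co²⁺(aq)]^3 = 1×10^−6 and log Q = −5.998.
E = E° − (0.0591/n)·log Q = +1.380 − (0.0591/6)(−5.998) = +1.44 V.

+1.44 V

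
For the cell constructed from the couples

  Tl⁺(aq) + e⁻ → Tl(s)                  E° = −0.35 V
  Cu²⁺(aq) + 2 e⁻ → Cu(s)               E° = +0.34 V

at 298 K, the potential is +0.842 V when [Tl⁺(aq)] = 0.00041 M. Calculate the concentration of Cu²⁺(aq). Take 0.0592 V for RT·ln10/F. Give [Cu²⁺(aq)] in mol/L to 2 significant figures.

With Cu²⁺/Cu at the cathode and Tl⁺/Tl at the anode, E°cell = +0.34 − (−0.35) = +0.69 V (n = 2).
Rearranging E = E° − (0.0592/n)·log Q gives log Q = 2(+0.69 − (+0.842))/0.0592 = −5.135.
For Cu²⁺(aq) + 2 Tl(s) → Cu(s) + 2 Tl⁺(aq), the reaction quotient is Q = [Tl⁺(aq)]^2 / [Cu²⁺(aq)].
Isolating [Cu²⁺(aq)] in Q = 10^{−5.135} yields log [Cu²⁺(aq)] = −1.639, i.e. 0.023 M.

0.023 M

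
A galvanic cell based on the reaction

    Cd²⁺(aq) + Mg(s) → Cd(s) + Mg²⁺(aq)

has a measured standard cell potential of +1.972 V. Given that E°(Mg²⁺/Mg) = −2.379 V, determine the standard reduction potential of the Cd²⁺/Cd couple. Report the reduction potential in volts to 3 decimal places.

In the reaction as written the Cd²⁺/Cd couple is reduced (cathode) and Mg²⁺/Mg is oxidized (anode), so E°cell = E°(Cd²⁺/Cd) − E°(Mg²⁺/Mg).
E°(Cd²⁺/Cd) = E°cell + E°(anode) = +1.972 + (−2.379) = −0.407 V.

−0.407 V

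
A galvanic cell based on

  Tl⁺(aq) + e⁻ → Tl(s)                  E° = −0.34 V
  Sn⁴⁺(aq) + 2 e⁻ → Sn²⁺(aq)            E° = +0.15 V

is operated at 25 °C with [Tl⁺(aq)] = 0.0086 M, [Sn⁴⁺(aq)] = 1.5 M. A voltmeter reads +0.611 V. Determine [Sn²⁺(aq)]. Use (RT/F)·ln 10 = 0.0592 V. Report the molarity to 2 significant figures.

1.7 M

Sn⁴⁺/Sn²⁺ is the cathode (higher E°); E°cell = +0.15 − (−0.34) = +0.49 V with n = 2.
Since E = E° − (0.0592/n)·log Q, log Q = n(E° − E)/0.0592 = −4.088.
The balanced reaction is Sn⁴⁺(aq) + 2 Tl(s) → Sn²⁺(aq) + 2 Tl⁺(aq), so Q = ([Sn²⁺(aq)]·[Tl⁺(aq)]^2) / [Sn⁴⁺(aq)].
Solving for the unknown gives log [Sn²⁺(aq)] = 0.219, so [Sn²⁺(aq)] ≈ 1.7 M.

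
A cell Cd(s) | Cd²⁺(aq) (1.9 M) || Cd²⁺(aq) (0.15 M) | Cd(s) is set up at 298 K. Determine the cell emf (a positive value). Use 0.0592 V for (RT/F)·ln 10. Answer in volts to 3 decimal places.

0.033 V

For a concentration cell E°cell = 0, since both electrodes use the same couple.
The compartment with the higher Cd²⁺(aq) concentration (1.9 M) acts as the cathode; ions are reduced there and produced at the dilute (0.15 M) anode.
With n = 2, Ecell = −(0.0592/2)·log([dilute]/[conc]) = −(0.0592/2)·log(0.15/1.9) = +0.033 V.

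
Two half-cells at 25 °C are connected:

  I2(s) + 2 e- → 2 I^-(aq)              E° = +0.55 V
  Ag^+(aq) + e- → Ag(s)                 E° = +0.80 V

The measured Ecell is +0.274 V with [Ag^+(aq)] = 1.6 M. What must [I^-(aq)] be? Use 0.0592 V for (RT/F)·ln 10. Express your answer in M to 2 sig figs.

1.6 M

With Ag⁺/Ag at the cathode and I₂/I⁻ at the anode, E°cell = +0.80 − (+0.55) = +0.25 V (n = 2).
From the Nernst equation, log Q = n(E° − E)/0.0592 = 2·(+0.25 − (+0.274))/0.0592 = −0.811.
Balancing electrons gives 2 Ag^+(aq) + 2 I^-(aq) → 2 Ag(s) + I2(s); thus Q = 1 / ([Ag^+(aq)]^2·[I^-(aq)]^2).
Isolating [I^-(aq)] in Q = 10^{−0.811} yields log [I^-(aq)] = 0.201, i.e. 1.6 M.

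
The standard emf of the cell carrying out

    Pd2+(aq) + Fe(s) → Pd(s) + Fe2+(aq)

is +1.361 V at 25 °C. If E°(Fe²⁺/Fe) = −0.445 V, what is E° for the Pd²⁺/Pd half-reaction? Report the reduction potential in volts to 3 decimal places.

+0.916 V

In the reaction as written the Pd²⁺/Pd couple is reduced (cathode) and Fe²⁺/Fe is oxidized (anode), so E°cell = E°(Pd²⁺/Pd) − E°(Fe²⁺/Fe).
E°(Pd²⁺/Pd) = E°cell + E°(anode) = +1.361 + (−0.445) = +0.916 V.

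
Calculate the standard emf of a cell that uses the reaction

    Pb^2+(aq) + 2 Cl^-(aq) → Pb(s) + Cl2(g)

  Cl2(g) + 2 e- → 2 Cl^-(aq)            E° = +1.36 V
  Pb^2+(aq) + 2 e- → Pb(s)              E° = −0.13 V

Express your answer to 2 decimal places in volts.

Pb^2+(aq) gains electrons, so the Pb²⁺/Pb couple is the cathode; the Cl₂/Cl⁻ couple is the anode.
E°cell = E°(cathode) − E°(anode) = −0.13 − (+1.36) = −1.49 V.
The negative E°cell means the reaction is non-spontaneous in the direction written.

−1.49 V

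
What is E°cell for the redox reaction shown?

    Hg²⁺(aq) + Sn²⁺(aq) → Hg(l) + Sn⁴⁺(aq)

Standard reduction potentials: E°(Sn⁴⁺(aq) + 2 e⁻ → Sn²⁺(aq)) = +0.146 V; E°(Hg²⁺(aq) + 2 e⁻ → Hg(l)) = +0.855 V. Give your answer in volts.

Hg²⁺(aq) gains electrons, so the Hg²⁺/Hg couple is the cathode; the Sn⁴⁺/Sn²⁺ couple is the anode.
E°cell = E°(cathode) − E°(anode) = +0.855 − (+0.146) = +0.709 V.
The positive value indicates the reaction is spontaneous as written.

+0.709 V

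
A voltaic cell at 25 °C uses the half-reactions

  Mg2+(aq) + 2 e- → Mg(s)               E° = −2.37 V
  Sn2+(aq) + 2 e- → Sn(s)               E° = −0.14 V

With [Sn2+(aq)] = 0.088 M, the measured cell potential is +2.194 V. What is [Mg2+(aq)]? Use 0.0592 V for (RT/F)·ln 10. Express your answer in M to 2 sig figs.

With Sn²⁺/Sn at the cathode and Mg²⁺/Mg at the anode, E°cell = −0.14 − (−2.37) = +2.23 V (n = 2).
Since E = E° − (0.0592/n)·log Q, log Q = n(E° − E)/0.0592 = 1.216.
The balanced reaction is Sn2+(aq) + Mg(s) → Sn(s) + Mg2+(aq), so Q = [Mg2+(aq)] / [Sn2+(aq)].
Substituting the known concentrations and solving, log [Mg2+(aq)] = 0.160 and [Mg2+(aq)] = 1.4 M.

1.4 M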